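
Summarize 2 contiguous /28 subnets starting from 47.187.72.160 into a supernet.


Original prefix: /28
Number of subnets: 2 = 2^1
New prefix = 28 - 1 = 27
Supernet: 47.187.72.160/27


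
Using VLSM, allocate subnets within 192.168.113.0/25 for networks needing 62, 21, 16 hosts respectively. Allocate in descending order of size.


62 hosts -> /26 (62 usable): 192.168.113.0/26
21 hosts -> /27 (30 usable): 192.168.113.64/27
16 hosts -> /27 (30 usable): 192.168.113.96/27
Allocation: 192.168.113.0/26 (62 hosts, 62 usable); 192.168.113.64/27 (21 hosts, 30 usable); 192.168.113.96/27 (16 hosts, 30 usable)


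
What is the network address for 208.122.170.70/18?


IP:   11010000.01111010.10101010.01000110
Mask: 11111111.11111111.11000000.00000000
AND operation:
Net:  11010000.01111010.10000000.00000000
Network: 208.122.128.0/18


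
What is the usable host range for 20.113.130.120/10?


Network: 20.64.0.0
Broadcast: 20.127.255.255
First usable = network + 1
Last usable = broadcast - 1
Range: 20.64.0.1 to 20.127.255.254


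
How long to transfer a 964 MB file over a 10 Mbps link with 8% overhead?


Effective throughput = 10 * (1 - 8/100) = 9.2 Mbps
File size in Mb = 964 * 8 = 7712 Mb
Time = 7712 / 9.2
Time = 838.2609 seconds


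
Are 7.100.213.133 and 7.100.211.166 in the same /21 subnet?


Mask: 255.255.248.0
7.100.213.133 AND mask = 7.100.208.0
7.100.211.166 AND mask = 7.100.208.0
Yes, same subnet (7.100.208.0)


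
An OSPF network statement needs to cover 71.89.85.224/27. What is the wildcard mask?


Subnet mask: 255.255.255.224
Wildcard = 255.255.255.255 - subnet mask
255 - 255 = 0
255 - 255 = 0
255 - 255 = 0
255 - 224 = 31
Wildcard: 0.0.0.31


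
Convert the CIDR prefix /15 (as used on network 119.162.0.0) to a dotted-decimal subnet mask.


/15 means 15 network bits, 17 host bits
Binary: 11111111111111100000000000000000
Mask: 255.254.0.0


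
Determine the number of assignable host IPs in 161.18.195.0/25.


Host bits = 32 - 25 = 7
Total addresses = 2^7 = 128
Usable = total - 2 (network and broadcast)
Usable hosts: 126


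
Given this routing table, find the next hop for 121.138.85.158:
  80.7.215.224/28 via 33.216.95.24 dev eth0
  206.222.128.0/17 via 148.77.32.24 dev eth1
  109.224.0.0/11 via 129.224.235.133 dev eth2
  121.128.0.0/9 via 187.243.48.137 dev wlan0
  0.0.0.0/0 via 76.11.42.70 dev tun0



Longest prefix match for 121.138.85.158:
  /28 80.7.215.224: no
  /17 206.222.128.0: no
  /11 109.224.0.0: no
  /9 121.128.0.0: MATCH
  /0 0.0.0.0: MATCH
Selected: next-hop 187.243.48.137 via wlan0 (matched /9)


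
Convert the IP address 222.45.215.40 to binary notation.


222 = 11011110
45 = 00101101
215 = 11010111
40 = 00101000
Binary: 11011110.00101101.11010111.00101000


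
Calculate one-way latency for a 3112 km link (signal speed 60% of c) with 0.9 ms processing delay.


Speed = 0.6 * 3e5 km/s = 180000 km/s
Propagation delay = 3112 / 180000 = 0.0173 s = 17.2889 ms
Processing delay = 0.9 ms
Total one-way latency = 18.1889 ms


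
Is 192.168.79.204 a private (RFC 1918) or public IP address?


RFC 1918 private ranges:
  10.0.0.0/8 (10.0.0.0 - 10.255.255.255)
  172.16.0.0/12 (172.16.0.0 - 172.31.255.255)
  192.168.0.0/16 (192.168.0.0 - 192.168.255.255)
Private (in 192.168.0.0/16)


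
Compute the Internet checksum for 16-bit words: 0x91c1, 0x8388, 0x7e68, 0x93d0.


Sum all words (with carry folding):
+ 0x91c1 = 0x91c1
+ 0x8388 = 0x154a
+ 0x7e68 = 0x93b2
+ 0x93d0 = 0x2783
One's complement: ~0x2783
Checksum = 0xd87c


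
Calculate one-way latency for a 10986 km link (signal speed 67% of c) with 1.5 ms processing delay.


Speed = 0.67 * 3e5 km/s = 201000 km/s
Propagation delay = 10986 / 201000 = 0.0547 s = 54.6567 ms
Processing delay = 1.5 ms
Total one-way latency = 56.1567 ms


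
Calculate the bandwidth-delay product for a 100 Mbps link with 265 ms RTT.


BDP = bandwidth * RTT
= 100 Mbps * 265 ms
= 100 * 1e6 * 265 / 1000 bits
= 26500000 bits
= 3312500 bytes
= 3234.8633 KB
BDP = 26500000 bits (3312500 bytes)


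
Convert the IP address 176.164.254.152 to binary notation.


176 = 10110000
164 = 10100100
254 = 11111110
152 = 10011000
Binary: 10110000.10100100.11111110.10011000


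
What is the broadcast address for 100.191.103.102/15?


Network: 100.190.0.0/15
Host bits = 17
Set all host bits to 1:
Broadcast: 100.191.255.255


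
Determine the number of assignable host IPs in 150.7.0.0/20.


Host bits = 32 - 20 = 12
Total addresses = 2^12 = 4096
Usable = total - 2 (network and broadcast)
Usable hosts: 4094


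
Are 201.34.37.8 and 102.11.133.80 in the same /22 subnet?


Mask: 255.255.252.0
201.34.37.8 AND mask = 201.34.36.0
102.11.133.80 AND mask = 102.11.132.0
No, different subnets (201.34.36.0 vs 102.11.132.0)


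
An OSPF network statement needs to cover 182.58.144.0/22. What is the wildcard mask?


Subnet mask: 255.255.252.0
Wildcard = 255.255.255.255 - subnet mask
255 - 255 = 0
255 - 255 = 0
255 - 252 = 3
255 - 0 = 255
Wildcard: 0.0.3.255


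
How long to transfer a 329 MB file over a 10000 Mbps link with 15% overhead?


Effective throughput = 10000 * (1 - 15/100) = 8500 Mbps
File size in Mb = 329 * 8 = 2632 Mb
Time = 2632 / 8500
Time = 0.3096 seconds


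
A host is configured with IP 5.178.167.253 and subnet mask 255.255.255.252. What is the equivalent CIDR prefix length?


Binary: 11111111.11111111.11111111.11111100
Count leading 1s
Prefix: /30


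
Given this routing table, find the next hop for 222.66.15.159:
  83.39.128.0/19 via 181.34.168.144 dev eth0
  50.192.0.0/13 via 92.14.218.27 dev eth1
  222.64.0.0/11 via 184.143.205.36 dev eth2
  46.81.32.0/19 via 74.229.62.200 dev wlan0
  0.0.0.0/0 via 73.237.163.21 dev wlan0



Longest prefix match for 222.66.15.159:
  /19 83.39.128.0: no
  /13 50.192.0.0: no
  /11 222.64.0.0: MATCH
  /19 46.81.32.0: no
  /0 0.0.0.0: MATCH
Selected: next-hop 184.143.205.36 via eth2 (matched /11)


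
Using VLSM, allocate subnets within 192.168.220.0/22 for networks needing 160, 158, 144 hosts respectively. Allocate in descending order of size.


160 hosts -> /24 (254 usable): 192.168.220.0/24
158 hosts -> /24 (254 usable): 192.168.221.0/24
144 hosts -> /24 (254 usable): 192.168.222.0/24
Allocation: 192.168.220.0/24 (160 hosts, 254 usable); 192.168.221.0/24 (158 hosts, 254 usable); 192.168.222.0/24 (144 hosts, 254 usable)


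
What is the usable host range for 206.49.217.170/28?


Network: 206.49.217.160
Broadcast: 206.49.217.175
First usable = network + 1
Last usable = broadcast - 1
Range: 206.49.217.161 to 206.49.217.174


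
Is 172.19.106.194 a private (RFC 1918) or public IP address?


RFC 1918 private ranges:
  10.0.0.0/8 (10.0.0.0 - 10.255.255.255)
  172.16.0.0/12 (172.16.0.0 - 172.31.255.255)
  192.168.0.0/16 (192.168.0.0 - 192.168.255.255)
Private (in 172.16.0.0/12)


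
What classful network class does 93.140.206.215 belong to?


First octet: 93
Binary: 01011101
0xxxxxxx -> Class A (1-126)
Class A, default mask 255.0.0.0 (/8)


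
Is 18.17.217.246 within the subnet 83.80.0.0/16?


Subnet network: 83.80.0.0
Test IP AND mask: 18.17.0.0
No, 18.17.217.246 is not in 83.80.0.0/16


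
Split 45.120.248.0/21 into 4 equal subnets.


New prefix = 21 + 2 = 23
Each subnet has 512 addresses
  45.120.248.0/23
  45.120.250.0/23
  45.120.252.0/23
  45.120.254.0/23
Subnets: 45.120.248.0/23, 45.120.250.0/23, 45.120.252.0/23, 45.120.254.0/23


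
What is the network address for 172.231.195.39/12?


IP:   10101100.11100111.11000011.00100111
Mask: 11111111.11110000.00000000.00000000
AND operation:
Net:  10101100.11100000.00000000.00000000
Network: 172.224.0.0/12


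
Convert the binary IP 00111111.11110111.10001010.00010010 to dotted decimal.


00111111 = 63
11110111 = 247
10001010 = 138
00010010 = 18
IP: 63.247.138.18


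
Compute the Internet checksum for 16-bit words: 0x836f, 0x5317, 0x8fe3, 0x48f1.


Sum all words (with carry folding):
+ 0x836f = 0x836f
+ 0x5317 = 0xd686
+ 0x8fe3 = 0x666a
+ 0x48f1 = 0xaf5b
One's complement: ~0xaf5b
Checksum = 0x50a4


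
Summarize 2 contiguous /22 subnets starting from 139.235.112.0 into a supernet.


Original prefix: /22
Number of subnets: 2 = 2^1
New prefix = 22 - 1 = 21
Supernet: 139.235.112.0/21


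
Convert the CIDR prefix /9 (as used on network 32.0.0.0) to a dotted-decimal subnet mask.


/9 means 9 network bits, 23 host bits
Binary: 11111111100000000000000000000000
Mask: 255.128.0.0


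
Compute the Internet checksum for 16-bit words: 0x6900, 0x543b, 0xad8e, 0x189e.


Sum all words (with carry folding):
+ 0x6900 = 0x6900
+ 0x543b = 0xbd3b
+ 0xad8e = 0x6aca
+ 0x189e = 0x8368
One's complement: ~0x8368
Checksum = 0x7c97


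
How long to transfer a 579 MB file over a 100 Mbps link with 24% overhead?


Effective throughput = 100 * (1 - 24/100) = 76 Mbps
File size in Mb = 579 * 8 = 4632 Mb
Time = 4632 / 76
Time = 60.9474 seconds


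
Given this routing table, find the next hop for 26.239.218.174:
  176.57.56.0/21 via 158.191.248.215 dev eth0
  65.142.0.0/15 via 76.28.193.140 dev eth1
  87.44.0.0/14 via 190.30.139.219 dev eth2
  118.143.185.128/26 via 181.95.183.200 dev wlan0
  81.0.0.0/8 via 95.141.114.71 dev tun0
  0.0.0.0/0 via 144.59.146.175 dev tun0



Longest prefix match for 26.239.218.174:
  /21 176.57.56.0: no
  /15 65.142.0.0: no
  /14 87.44.0.0: no
  /26 118.143.185.128: no
  /8 81.0.0.0: no
  /0 0.0.0.0: MATCH
Selected: next-hop 144.59.146.175 via tun0 (matched /0)


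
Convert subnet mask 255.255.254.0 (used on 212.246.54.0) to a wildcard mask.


Subnet mask: 255.255.254.0
Wildcard = 255.255.255.255 - subnet mask
255 - 255 = 0
255 - 255 = 0
255 - 254 = 1
255 - 0 = 255
Wildcard: 0.0.1.255


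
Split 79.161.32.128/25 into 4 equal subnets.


New prefix = 25 + 2 = 27
Each subnet has 32 addresses
  79.161.32.128/27
  79.161.32.160/27
  79.161.32.192/27
  79.161.32.224/27
Subnets: 79.161.32.128/27, 79.161.32.160/27, 79.161.32.192/27, 79.161.32.224/27


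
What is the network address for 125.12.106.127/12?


IP:   01111101.00001100.01101010.01111111
Mask: 11111111.11110000.00000000.00000000
AND operation:
Net:  01111101.00000000.00000000.00000000
Network: 125.0.0.0/12


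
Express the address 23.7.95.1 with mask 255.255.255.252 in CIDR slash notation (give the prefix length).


Binary: 11111111.11111111.11111111.11111100
Count leading 1s
Prefix: /30


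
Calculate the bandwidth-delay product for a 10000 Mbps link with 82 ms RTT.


BDP = bandwidth * RTT
= 10000 Mbps * 82 ms
= 10000 * 1e6 * 82 / 1000 bits
= 820000000 bits
= 102500000 bytes
= 100097.6562 KB
BDP = 820000000 bits (102500000 bytes)


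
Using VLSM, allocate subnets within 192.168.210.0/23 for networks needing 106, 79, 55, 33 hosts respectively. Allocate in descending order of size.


106 hosts -> /25 (126 usable): 192.168.210.0/25
79 hosts -> /25 (126 usable): 192.168.210.128/25
55 hosts -> /26 (62 usable): 192.168.211.0/26
33 hosts -> /26 (62 usable): 192.168.211.64/26
Allocation: 192.168.210.0/25 (106 hosts, 126 usable); 192.168.210.128/25 (79 hosts, 126 usable); 192.168.211.0/26 (55 hosts, 62 usable); 192.168.211.64/26 (33 hosts, 62 usable)


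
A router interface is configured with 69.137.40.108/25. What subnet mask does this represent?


/25 means 25 network bits, 7 host bits
Binary: 11111111111111111111111110000000
Mask: 255.255.255.128


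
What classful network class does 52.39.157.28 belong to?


First octet: 52
Binary: 00110100
0xxxxxxx -> Class A (1-126)
Class A, default mask 255.0.0.0 (/8)


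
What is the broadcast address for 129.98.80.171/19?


Network: 129.98.64.0/19
Host bits = 13
Set all host bits to 1:
Broadcast: 129.98.95.255


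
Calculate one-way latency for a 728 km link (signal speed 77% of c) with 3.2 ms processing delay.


Speed = 0.77 * 3e5 km/s = 231000 km/s
Propagation delay = 728 / 231000 = 0.0032 s = 3.1515 ms
Processing delay = 3.2 ms
Total one-way latency = 6.3515 ms


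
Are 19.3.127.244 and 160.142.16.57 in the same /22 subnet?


Mask: 255.255.252.0
19.3.127.244 AND mask = 19.3.124.0
160.142.16.57 AND mask = 160.142.16.0
No, different subnets (19.3.124.0 vs 160.142.16.0)


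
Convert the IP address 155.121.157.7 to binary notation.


155 = 10011011
121 = 01111001
157 = 10011101
7 = 00000111
Binary: 10011011.01111001.10011101.00000111


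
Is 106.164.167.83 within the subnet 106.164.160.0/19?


Subnet network: 106.164.160.0
Test IP AND mask: 106.164.160.0
Yes, 106.164.167.83 is in 106.164.160.0/19


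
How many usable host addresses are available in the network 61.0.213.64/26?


Host bits = 32 - 26 = 6
Total addresses = 2^6 = 64
Usable = total - 2 (network and broadcast)
Usable hosts: 62


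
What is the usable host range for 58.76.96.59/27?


Network: 58.76.96.32
Broadcast: 58.76.96.63
First usable = network + 1
Last usable = broadcast - 1
Range: 58.76.96.33 to 58.76.96.62


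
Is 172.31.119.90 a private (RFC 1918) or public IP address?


RFC 1918 private ranges:
  10.0.0.0/8 (10.0.0.0 - 10.255.255.255)
  172.16.0.0/12 (172.16.0.0 - 172.31.255.255)
  192.168.0.0/16 (192.168.0.0 - 192.168.255.255)
Private (in 172.16.0.0/12)


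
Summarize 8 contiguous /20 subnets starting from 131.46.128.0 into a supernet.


Original prefix: /20
Number of subnets: 8 = 2^3
New prefix = 20 - 3 = 17
Supernet: 131.46.128.0/17


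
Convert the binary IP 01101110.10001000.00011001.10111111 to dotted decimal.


01101110 = 110
10001000 = 136
00011001 = 25
10111111 = 191
IP: 110.136.25.191


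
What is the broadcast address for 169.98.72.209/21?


Network: 169.98.72.0/21
Host bits = 11
Set all host bits to 1:
Broadcast: 169.98.79.255


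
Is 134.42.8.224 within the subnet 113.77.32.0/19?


Subnet network: 113.77.32.0
Test IP AND mask: 134.42.0.0
No, 134.42.8.224 is not in 113.77.32.0/19


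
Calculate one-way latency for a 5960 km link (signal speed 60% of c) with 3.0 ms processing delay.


Speed = 0.6 * 3e5 km/s = 180000 km/s
Propagation delay = 5960 / 180000 = 0.0331 s = 33.1111 ms
Processing delay = 3.0 ms
Total one-way latency = 36.1111 ms


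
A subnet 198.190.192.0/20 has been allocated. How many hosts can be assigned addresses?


Host bits = 32 - 20 = 12
Total addresses = 2^12 = 4096
Usable = total - 2 (network and broadcast)
Usable hosts: 4094


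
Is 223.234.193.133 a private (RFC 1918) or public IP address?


RFC 1918 private ranges:
  10.0.0.0/8 (10.0.0.0 - 10.255.255.255)
  172.16.0.0/12 (172.16.0.0 - 172.31.255.255)
  192.168.0.0/16 (192.168.0.0 - 192.168.255.255)
Public (not in any RFC 1918 range)


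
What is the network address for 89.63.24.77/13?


IP:   01011001.00111111.00011000.01001101
Mask: 11111111.11111000.00000000.00000000
AND operation:
Net:  01011001.00111000.00000000.00000000
Network: 89.56.0.0/13


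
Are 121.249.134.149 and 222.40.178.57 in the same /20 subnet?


Mask: 255.255.240.0
121.249.134.149 AND mask = 121.249.128.0
222.40.178.57 AND mask = 222.40.176.0
No, different subnets (121.249.128.0 vs 222.40.176.0)


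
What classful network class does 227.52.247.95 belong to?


First octet: 227
Binary: 11100011
1110xxxx -> Class D (224-239)
Class D (multicast), default mask N/A


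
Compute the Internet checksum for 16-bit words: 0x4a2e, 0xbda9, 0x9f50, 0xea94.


Sum all words (with carry folding):
+ 0x4a2e = 0x4a2e
+ 0xbda9 = 0x07d8
+ 0x9f50 = 0xa728
+ 0xea94 = 0x91bd
One's complement: ~0x91bd
Checksum = 0x6e42


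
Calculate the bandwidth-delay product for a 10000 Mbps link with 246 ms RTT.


BDP = bandwidth * RTT
= 10000 Mbps * 246 ms
= 10000 * 1e6 * 246 / 1000 bits
= 2460000000 bits
= 307500000 bytes
= 300292.9688 KB
BDP = 2460000000 bits (307500000 bytes)


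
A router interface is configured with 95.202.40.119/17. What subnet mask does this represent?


/17 means 17 network bits, 15 host bits
Binary: 11111111111111111000000000000000
Mask: 255.255.128.0


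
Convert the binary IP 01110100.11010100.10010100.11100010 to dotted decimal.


01110100 = 116
11010100 = 212
10010100 = 148
11100010 = 226
IP: 116.212.148.226


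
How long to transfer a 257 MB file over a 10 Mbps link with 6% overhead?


Effective throughput = 10 * (1 - 6/100) = 9.4 Mbps
File size in Mb = 257 * 8 = 2056 Mb
Time = 2056 / 9.4
Time = 218.7234 seconds


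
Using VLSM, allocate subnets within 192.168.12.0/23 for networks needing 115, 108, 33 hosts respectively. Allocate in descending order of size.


115 hosts -> /25 (126 usable): 192.168.12.0/25
108 hosts -> /25 (126 usable): 192.168.12.128/25
33 hosts -> /26 (62 usable): 192.168.13.0/26
Allocation: 192.168.12.0/25 (115 hosts, 126 usable); 192.168.12.128/25 (108 hosts, 126 usable); 192.168.13.0/26 (33 hosts, 62 usable)


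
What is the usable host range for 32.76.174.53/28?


Network: 32.76.174.48
Broadcast: 32.76.174.63
First usable = network + 1
Last usable = broadcast - 1
Range: 32.76.174.49 to 32.76.174.62


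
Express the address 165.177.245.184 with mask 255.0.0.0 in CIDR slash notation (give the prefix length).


Binary: 11111111.00000000.00000000.00000000
Count leading 1s
Prefix: /8


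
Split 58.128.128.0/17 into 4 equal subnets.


New prefix = 17 + 2 = 19
Each subnet has 8192 addresses
  58.128.128.0/19
  58.128.160.0/19
  58.128.192.0/19
  58.128.224.0/19
Subnets: 58.128.128.0/19, 58.128.160.0/19, 58.128.192.0/19, 58.128.224.0/19


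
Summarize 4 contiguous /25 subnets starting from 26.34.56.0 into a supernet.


Original prefix: /25
Number of subnets: 4 = 2^2
New prefix = 25 - 2 = 23
Supernet: 26.34.56.0/23


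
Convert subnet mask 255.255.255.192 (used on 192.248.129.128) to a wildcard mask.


Subnet mask: 255.255.255.192
Wildcard = 255.255.255.255 - subnet mask
255 - 255 = 0
255 - 255 = 0
255 - 255 = 0
255 - 192 = 63
Wildcard: 0.0.0.63


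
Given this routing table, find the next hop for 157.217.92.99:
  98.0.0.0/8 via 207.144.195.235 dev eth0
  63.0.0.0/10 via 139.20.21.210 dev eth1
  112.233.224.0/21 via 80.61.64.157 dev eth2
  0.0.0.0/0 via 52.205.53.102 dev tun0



Longest prefix match for 157.217.92.99:
  /8 98.0.0.0: no
  /10 63.0.0.0: no
  /21 112.233.224.0: no
  /0 0.0.0.0: MATCH
Selected: next-hop 52.205.53.102 via tun0 (matched /0)


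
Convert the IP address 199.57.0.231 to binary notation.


199 = 11000111
57 = 00111001
0 = 00000000
231 = 11100111
Binary: 11000111.00111001.00000000.11100111


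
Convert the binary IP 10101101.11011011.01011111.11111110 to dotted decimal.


10101101 = 173
11011011 = 219
01011111 = 95
11111110 = 254
IP: 173.219.95.254


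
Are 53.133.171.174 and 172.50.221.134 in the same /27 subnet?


Mask: 255.255.255.224
53.133.171.174 AND mask = 53.133.171.160
172.50.221.134 AND mask = 172.50.221.128
No, different subnets (53.133.171.160 vs 172.50.221.128)


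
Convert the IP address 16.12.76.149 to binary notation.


16 = 00010000
12 = 00001100
76 = 01001100
149 = 10010101
Binary: 00010000.00001100.01001100.10010101


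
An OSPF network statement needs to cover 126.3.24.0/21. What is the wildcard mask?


Subnet mask: 255.255.248.0
Wildcard = 255.255.255.255 - subnet mask
255 - 255 = 0
255 - 255 = 0
255 - 248 = 7
255 - 0 = 255
Wildcard: 0.0.7.255


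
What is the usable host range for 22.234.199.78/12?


Network: 22.224.0.0
Broadcast: 22.239.255.255
First usable = network + 1
Last usable = broadcast - 1
Range: 22.224.0.1 to 22.239.255.254


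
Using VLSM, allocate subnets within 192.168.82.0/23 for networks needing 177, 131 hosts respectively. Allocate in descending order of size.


177 hosts -> /24 (254 usable): 192.168.82.0/24
131 hosts -> /24 (254 usable): 192.168.83.0/24
Allocation: 192.168.82.0/24 (177 hosts, 254 usable); 192.168.83.0/24 (131 hosts, 254 usable)


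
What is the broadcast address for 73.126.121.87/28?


Network: 73.126.121.80/28
Host bits = 4
Set all host bits to 1:
Broadcast: 73.126.121.95


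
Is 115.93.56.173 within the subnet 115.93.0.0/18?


Subnet network: 115.93.0.0
Test IP AND mask: 115.93.0.0
Yes, 115.93.56.173 is in 115.93.0.0/18


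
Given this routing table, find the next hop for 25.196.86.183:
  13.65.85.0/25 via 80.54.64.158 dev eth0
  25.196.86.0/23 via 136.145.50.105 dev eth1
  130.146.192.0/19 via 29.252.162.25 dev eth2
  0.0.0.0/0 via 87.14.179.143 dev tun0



Longest prefix match for 25.196.86.183:
  /25 13.65.85.0: no
  /23 25.196.86.0: MATCH
  /19 130.146.192.0: no
  /0 0.0.0.0: MATCH
Selected: next-hop 136.145.50.105 via eth1 (matched /23)


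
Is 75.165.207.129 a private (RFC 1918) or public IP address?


RFC 1918 private ranges:
  10.0.0.0/8 (10.0.0.0 - 10.255.255.255)
  172.16.0.0/12 (172.16.0.0 - 172.31.255.255)
  192.168.0.0/16 (192.168.0.0 - 192.168.255.255)
Public (not in any RFC 1918 range)


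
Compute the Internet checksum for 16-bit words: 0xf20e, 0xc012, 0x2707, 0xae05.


Sum all words (with carry folding):
+ 0xf20e = 0xf20e
+ 0xc012 = 0xb221
+ 0x2707 = 0xd928
+ 0xae05 = 0x872e
One's complement: ~0x872e
Checksum = 0x78d1


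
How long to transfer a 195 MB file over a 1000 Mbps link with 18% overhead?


Effective throughput = 1000 * (1 - 18/100) = 820.0 Mbps
File size in Mb = 195 * 8 = 1560 Mb
Time = 1560 / 820.0
Time = 1.9024 seconds


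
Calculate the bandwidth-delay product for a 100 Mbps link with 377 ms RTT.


BDP = bandwidth * RTT
= 100 Mbps * 377 ms
= 100 * 1e6 * 377 / 1000 bits
= 37700000 bits
= 4712500 bytes
= 4602.0508 KB
BDP = 37700000 bits (4712500 bytes)


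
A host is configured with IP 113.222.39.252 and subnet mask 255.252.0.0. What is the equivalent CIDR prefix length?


Binary: 11111111.11111100.00000000.00000000
Count leading 1s
Prefix: /14


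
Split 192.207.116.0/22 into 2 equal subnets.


New prefix = 22 + 1 = 23
Each subnet has 512 addresses
  192.207.116.0/23
  192.207.118.0/23
Subnets: 192.207.116.0/23, 192.207.118.0/23


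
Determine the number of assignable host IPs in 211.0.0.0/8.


Host bits = 32 - 8 = 24
Total addresses = 2^24 = 16777216
Usable = total - 2 (network and broadcast)
Usable hosts: 16777214


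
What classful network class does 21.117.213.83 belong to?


First octet: 21
Binary: 00010101
0xxxxxxx -> Class A (1-126)
Class A, default mask 255.0.0.0 (/8)


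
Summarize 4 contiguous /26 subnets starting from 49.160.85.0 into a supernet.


Original prefix: /26
Number of subnets: 4 = 2^2
New prefix = 26 - 2 = 24
Supernet: 49.160.85.0/24


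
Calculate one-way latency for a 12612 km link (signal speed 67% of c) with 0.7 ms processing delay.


Speed = 0.67 * 3e5 km/s = 201000 km/s
Propagation delay = 12612 / 201000 = 0.0627 s = 62.7463 ms
Processing delay = 0.7 ms
Total one-way latency = 63.4463 ms


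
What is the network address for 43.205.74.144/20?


IP:   00101011.11001101.01001010.10010000
Mask: 11111111.11111111.11110000.00000000
AND operation:
Net:  00101011.11001101.01000000.00000000
Network: 43.205.64.0/20


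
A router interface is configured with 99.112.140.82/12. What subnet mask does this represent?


/12 means 12 network bits, 20 host bits
Binary: 11111111111100000000000000000000
Mask: 255.240.0.0


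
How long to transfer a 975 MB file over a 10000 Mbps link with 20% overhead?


Effective throughput = 10000 * (1 - 20/100) = 8000 Mbps
File size in Mb = 975 * 8 = 7800 Mb
Time = 7800 / 8000
Time = 0.975 seconds


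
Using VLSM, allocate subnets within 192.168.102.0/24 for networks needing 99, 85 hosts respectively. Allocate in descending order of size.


99 hosts -> /25 (126 usable): 192.168.102.0/25
85 hosts -> /25 (126 usable): 192.168.102.128/25
Allocation: 192.168.102.0/25 (99 hosts, 126 usable); 192.168.102.128/25 (85 hosts, 126 usable)


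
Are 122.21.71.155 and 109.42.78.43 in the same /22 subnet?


Mask: 255.255.252.0
122.21.71.155 AND mask = 122.21.68.0
109.42.78.43 AND mask = 109.42.76.0
No, different subnets (122.21.68.0 vs 109.42.76.0)


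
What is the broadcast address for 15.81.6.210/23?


Network: 15.81.6.0/23
Host bits = 9
Set all host bits to 1:
Broadcast: 15.81.7.255


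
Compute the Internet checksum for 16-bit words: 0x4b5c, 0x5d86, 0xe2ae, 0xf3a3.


Sum all words (with carry folding):
+ 0x4b5c = 0x4b5c
+ 0x5d86 = 0xa8e2
+ 0xe2ae = 0x8b91
+ 0xf3a3 = 0x7f35
One's complement: ~0x7f35
Checksum = 0x80ca


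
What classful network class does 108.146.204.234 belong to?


First octet: 108
Binary: 01101100
0xxxxxxx -> Class A (1-126)
Class A, default mask 255.0.0.0 (/8)


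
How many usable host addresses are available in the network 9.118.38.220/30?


Host bits = 32 - 30 = 2
Total addresses = 2^2 = 4
Usable = total - 2 (network and broadcast)
Usable hosts: 2


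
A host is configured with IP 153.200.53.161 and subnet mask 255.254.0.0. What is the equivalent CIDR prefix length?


Binary: 11111111.11111110.00000000.00000000
Count leading 1s
Prefix: /15


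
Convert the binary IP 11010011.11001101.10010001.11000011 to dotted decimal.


11010011 = 211
11001101 = 205
10010001 = 145
11000011 = 195
IP: 211.205.145.195


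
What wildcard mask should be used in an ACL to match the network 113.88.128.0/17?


Subnet mask: 255.255.128.0
Wildcard = 255.255.255.255 - subnet mask
255 - 255 = 0
255 - 255 = 0
255 - 128 = 127
255 - 0 = 255
Wildcard: 0.0.127.255


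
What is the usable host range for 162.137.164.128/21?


Network: 162.137.160.0
Broadcast: 162.137.167.255
First usable = network + 1
Last usable = broadcast - 1
Range: 162.137.160.1 to 162.137.167.254


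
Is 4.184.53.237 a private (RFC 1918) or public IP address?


RFC 1918 private ranges:
  10.0.0.0/8 (10.0.0.0 - 10.255.255.255)
  172.16.0.0/12 (172.16.0.0 - 172.31.255.255)
  192.168.0.0/16 (192.168.0.0 - 192.168.255.255)
Public (not in any RFC 1918 range)


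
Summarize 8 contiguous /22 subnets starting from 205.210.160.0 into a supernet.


Original prefix: /22
Number of subnets: 8 = 2^3
New prefix = 22 - 3 = 19
Supernet: 205.210.160.0/19


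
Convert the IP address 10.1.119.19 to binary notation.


10 = 00001010
1 = 00000001
119 = 01110111
19 = 00010011
Binary: 00001010.00000001.01110111.00010011


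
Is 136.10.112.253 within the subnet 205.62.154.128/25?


Subnet network: 205.62.154.128
Test IP AND mask: 136.10.112.128
No, 136.10.112.253 is not in 205.62.154.128/25


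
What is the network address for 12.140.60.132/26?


IP:   00001100.10001100.00111100.10000100
Mask: 11111111.11111111.11111111.11000000
AND operation:
Net:  00001100.10001100.00111100.10000000
Network: 12.140.60.128/26


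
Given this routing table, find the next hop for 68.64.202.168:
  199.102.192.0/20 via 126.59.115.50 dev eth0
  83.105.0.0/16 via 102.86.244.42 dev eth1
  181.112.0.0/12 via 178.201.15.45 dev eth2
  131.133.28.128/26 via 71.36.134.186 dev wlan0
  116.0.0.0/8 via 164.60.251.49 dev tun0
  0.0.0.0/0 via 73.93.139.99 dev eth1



Longest prefix match for 68.64.202.168:
  /20 199.102.192.0: no
  /16 83.105.0.0: no
  /12 181.112.0.0: no
  /26 131.133.28.128: no
  /8 116.0.0.0: no
  /0 0.0.0.0: MATCH
Selected: next-hop 73.93.139.99 via eth1 (matched /0)


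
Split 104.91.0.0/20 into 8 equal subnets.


New prefix = 20 + 3 = 23
Each subnet has 512 addresses
  104.91.0.0/23
  104.91.2.0/23
  104.91.4.0/23
  104.91.6.0/23
  104.91.8.0/23
  104.91.10.0/23
  104.91.12.0/23
  104.91.14.0/23
Subnets: 104.91.0.0/23, 104.91.2.0/23, 104.91.4.0/23, 104.91.6.0/23, 104.91.8.0/23, 104.91.10.0/23, 104.91.12.0/23, 104.91.14.0/23


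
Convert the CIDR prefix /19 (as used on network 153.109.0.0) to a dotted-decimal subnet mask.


/19 means 19 network bits, 13 host bits
Binary: 11111111111111111110000000000000
Mask: 255.255.224.0


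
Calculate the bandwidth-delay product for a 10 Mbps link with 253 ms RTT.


BDP = bandwidth * RTT
= 10 Mbps * 253 ms
= 10 * 1e6 * 253 / 1000 bits
= 2530000 bits
= 316250 bytes
= 308.8379 KB
BDP = 2530000 bits (316250 bytes)


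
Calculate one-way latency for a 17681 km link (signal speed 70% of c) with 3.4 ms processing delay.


Speed = 0.7 * 3e5 km/s = 210000 km/s
Propagation delay = 17681 / 210000 = 0.0842 s = 84.1952 ms
Processing delay = 3.4 ms
Total one-way latency = 87.5952 ms


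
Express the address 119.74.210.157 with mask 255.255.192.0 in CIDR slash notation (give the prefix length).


Binary: 11111111.11111111.11000000.00000000
Count leading 1s
Prefix: /18


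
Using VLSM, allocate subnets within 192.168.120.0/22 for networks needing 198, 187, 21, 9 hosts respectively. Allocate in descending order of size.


198 hosts -> /24 (254 usable): 192.168.120.0/24
187 hosts -> /24 (254 usable): 192.168.121.0/24
21 hosts -> /27 (30 usable): 192.168.122.0/27
9 hosts -> /28 (14 usable): 192.168.122.32/28
Allocation: 192.168.120.0/24 (198 hosts, 254 usable); 192.168.121.0/24 (187 hosts, 254 usable); 192.168.122.0/27 (21 hosts, 30 usable); 192.168.122.32/28 (9 hosts, 14 usable)


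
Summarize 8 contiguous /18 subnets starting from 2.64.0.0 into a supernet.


Original prefix: /18
Number of subnets: 8 = 2^3
New prefix = 18 - 3 = 15
Supernet: 2.64.0.0/15


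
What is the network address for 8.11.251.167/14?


IP:   00001000.00001011.11111011.10100111
Mask: 11111111.11111100.00000000.00000000
AND operation:
Net:  00001000.00001000.00000000.00000000
Network: 8.8.0.0/14


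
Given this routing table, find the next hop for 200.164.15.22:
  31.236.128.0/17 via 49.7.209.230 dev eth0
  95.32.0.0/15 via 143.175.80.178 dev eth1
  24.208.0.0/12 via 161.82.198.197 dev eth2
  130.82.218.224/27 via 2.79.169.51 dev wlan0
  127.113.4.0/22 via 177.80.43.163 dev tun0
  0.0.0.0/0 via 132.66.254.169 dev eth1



Longest prefix match for 200.164.15.22:
  /17 31.236.128.0: no
  /15 95.32.0.0: no
  /12 24.208.0.0: no
  /27 130.82.218.224: no
  /22 127.113.4.0: no
  /0 0.0.0.0: MATCH
Selected: next-hop 132.66.254.169 via eth1 (matched /0)


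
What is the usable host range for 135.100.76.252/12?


Network: 135.96.0.0
Broadcast: 135.111.255.255
First usable = network + 1
Last usable = broadcast - 1
Range: 135.96.0.1 to 135.111.255.254


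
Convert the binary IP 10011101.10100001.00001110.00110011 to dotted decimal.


10011101 = 157
10100001 = 161
00001110 = 14
00110011 = 51
IP: 157.161.14.51


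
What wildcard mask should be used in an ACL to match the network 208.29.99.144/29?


Subnet mask: 255.255.255.248
Wildcard = 255.255.255.255 - subnet mask
255 - 255 = 0
255 - 255 = 0
255 - 255 = 0
255 - 248 = 7
Wildcard: 0.0.0.7


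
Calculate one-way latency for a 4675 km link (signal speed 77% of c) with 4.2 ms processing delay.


Speed = 0.77 * 3e5 km/s = 231000 km/s
Propagation delay = 4675 / 231000 = 0.0202 s = 20.2381 ms
Processing delay = 4.2 ms
Total one-way latency = 24.4381 ms


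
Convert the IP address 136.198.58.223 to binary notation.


136 = 10001000
198 = 11000110
58 = 00111010
223 = 11011111
Binary: 10001000.11000110.00111010.11011111


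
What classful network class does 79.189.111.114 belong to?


First octet: 79
Binary: 01001111
0xxxxxxx -> Class A (1-126)
Class A, default mask 255.0.0.0 (/8)


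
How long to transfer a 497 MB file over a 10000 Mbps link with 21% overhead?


Effective throughput = 10000 * (1 - 21/100) = 7900 Mbps
File size in Mb = 497 * 8 = 3976 Mb
Time = 3976 / 7900
Time = 0.5033 seconds


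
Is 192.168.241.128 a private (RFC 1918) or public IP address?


RFC 1918 private ranges:
  10.0.0.0/8 (10.0.0.0 - 10.255.255.255)
  172.16.0.0/12 (172.16.0.0 - 172.31.255.255)
  192.168.0.0/16 (192.168.0.0 - 192.168.255.255)
Private (in 192.168.0.0/16)


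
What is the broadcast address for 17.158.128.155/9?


Network: 17.128.0.0/9
Host bits = 23
Set all host bits to 1:
Broadcast: 17.255.255.255


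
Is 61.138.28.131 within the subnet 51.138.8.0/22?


Subnet network: 51.138.8.0
Test IP AND mask: 61.138.28.0
No, 61.138.28.131 is not in 51.138.8.0/22


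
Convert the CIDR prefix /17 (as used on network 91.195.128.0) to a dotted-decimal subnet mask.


/17 means 17 network bits, 15 host bits
Binary: 11111111111111111000000000000000
Mask: 255.255.128.0


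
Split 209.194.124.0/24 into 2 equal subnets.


New prefix = 24 + 1 = 25
Each subnet has 128 addresses
  209.194.124.0/25
  209.194.124.128/25
Subnets: 209.194.124.0/25, 209.194.124.128/25


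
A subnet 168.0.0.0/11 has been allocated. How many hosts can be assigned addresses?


Host bits = 32 - 11 = 21
Total addresses = 2^21 = 2097152
Usable = total - 2 (network and broadcast)
Usable hosts: 2097150


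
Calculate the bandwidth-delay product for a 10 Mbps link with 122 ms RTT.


BDP = bandwidth * RTT
= 10 Mbps * 122 ms
= 10 * 1e6 * 122 / 1000 bits
= 1220000 bits
= 152500 bytes
= 148.9258 KB
BDP = 1220000 bits (152500 bytes)


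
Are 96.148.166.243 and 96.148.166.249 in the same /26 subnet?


Mask: 255.255.255.192
96.148.166.243 AND mask = 96.148.166.192
96.148.166.249 AND mask = 96.148.166.192
Yes, same subnet (96.148.166.192)


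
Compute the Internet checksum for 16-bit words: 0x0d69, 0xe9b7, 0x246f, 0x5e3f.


Sum all words (with carry folding):
+ 0x0d69 = 0x0d69
+ 0xe9b7 = 0xf720
+ 0x246f = 0x1b90
+ 0x5e3f = 0x79cf
One's complement: ~0x79cf
Checksum = 0x8630


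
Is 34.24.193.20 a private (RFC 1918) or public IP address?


RFC 1918 private ranges:
  10.0.0.0/8 (10.0.0.0 - 10.255.255.255)
  172.16.0.0/12 (172.16.0.0 - 172.31.255.255)
  192.168.0.0/16 (192.168.0.0 - 192.168.255.255)
Public (not in any RFC 1918 range)


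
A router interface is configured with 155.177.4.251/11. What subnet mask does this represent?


/11 means 11 network bits, 21 host bits
Binary: 11111111111000000000000000000000
Mask: 255.224.0.0


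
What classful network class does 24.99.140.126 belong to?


First octet: 24
Binary: 00011000
0xxxxxxx -> Class A (1-126)
Class A, default mask 255.0.0.0 (/8)


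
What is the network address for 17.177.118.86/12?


IP:   00010001.10110001.01110110.01010110
Mask: 11111111.11110000.00000000.00000000
AND operation:
Net:  00010001.10110000.00000000.00000000
Network: 17.176.0.0/12


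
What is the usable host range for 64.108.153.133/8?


Network: 64.0.0.0
Broadcast: 64.255.255.255
First usable = network + 1
Last usable = broadcast - 1
Range: 64.0.0.1 to 64.255.255.254


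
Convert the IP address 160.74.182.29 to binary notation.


160 = 10100000
74 = 01001010
182 = 10110110
29 = 00011101
Binary: 10100000.01001010.10110110.00011101


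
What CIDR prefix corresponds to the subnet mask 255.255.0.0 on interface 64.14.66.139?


Binary: 11111111.11111111.00000000.00000000
Count leading 1s
Prefix: /16


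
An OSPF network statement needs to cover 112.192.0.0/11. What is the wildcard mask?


Subnet mask: 255.224.0.0
Wildcard = 255.255.255.255 - subnet mask
255 - 255 = 0
255 - 224 = 31
255 - 0 = 255
255 - 0 = 255
Wildcard: 0.31.255.255


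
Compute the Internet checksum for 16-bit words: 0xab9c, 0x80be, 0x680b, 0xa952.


Sum all words (with carry folding):
+ 0xab9c = 0xab9c
+ 0x80be = 0x2c5b
+ 0x680b = 0x9466
+ 0xa952 = 0x3db9
One's complement: ~0x3db9
Checksum = 0xc246


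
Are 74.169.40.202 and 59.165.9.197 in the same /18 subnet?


Mask: 255.255.192.0
74.169.40.202 AND mask = 74.169.0.0
59.165.9.197 AND mask = 59.165.0.0
No, different subnets (74.169.0.0 vs 59.165.0.0)


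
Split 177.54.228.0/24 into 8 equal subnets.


New prefix = 24 + 3 = 27
Each subnet has 32 addresses
  177.54.228.0/27
  177.54.228.32/27
  177.54.228.64/27
  177.54.228.96/27
  177.54.228.128/27
  177.54.228.160/27
  177.54.228.192/27
  177.54.228.224/27
Subnets: 177.54.228.0/27, 177.54.228.32/27, 177.54.228.64/27, 177.54.228.96/27, 177.54.228.128/27, 177.54.228.160/27, 177.54.228.192/27, 177.54.228.224/27


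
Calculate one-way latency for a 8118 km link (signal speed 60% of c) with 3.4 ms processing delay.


Speed = 0.6 * 3e5 km/s = 180000 km/s
Propagation delay = 8118 / 180000 = 0.0451 s = 45.1 ms
Processing delay = 3.4 ms
Total one-way latency = 48.5 ms


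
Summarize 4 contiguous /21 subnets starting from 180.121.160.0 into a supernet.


Original prefix: /21
Number of subnets: 4 = 2^2
New prefix = 21 - 2 = 19
Supernet: 180.121.160.0/19


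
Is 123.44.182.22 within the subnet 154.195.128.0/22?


Subnet network: 154.195.128.0
Test IP AND mask: 123.44.180.0
No, 123.44.182.22 is not in 154.195.128.0/22


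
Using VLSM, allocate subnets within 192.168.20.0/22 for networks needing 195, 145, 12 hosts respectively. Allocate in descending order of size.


195 hosts -> /24 (254 usable): 192.168.20.0/24
145 hosts -> /24 (254 usable): 192.168.21.0/24
12 hosts -> /28 (14 usable): 192.168.22.0/28
Allocation: 192.168.20.0/24 (195 hosts, 254 usable); 192.168.21.0/24 (145 hosts, 254 usable); 192.168.22.0/28 (12 hosts, 14 usable)


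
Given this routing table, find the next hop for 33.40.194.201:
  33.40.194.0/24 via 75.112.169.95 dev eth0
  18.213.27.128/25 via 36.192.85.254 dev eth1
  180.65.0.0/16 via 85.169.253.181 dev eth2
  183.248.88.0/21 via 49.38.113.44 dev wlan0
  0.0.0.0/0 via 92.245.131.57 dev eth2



Longest prefix match for 33.40.194.201:
  /24 33.40.194.0: MATCH
  /25 18.213.27.128: no
  /16 180.65.0.0: no
  /21 183.248.88.0: no
  /0 0.0.0.0: MATCH
Selected: next-hop 75.112.169.95 via eth0 (matched /24)


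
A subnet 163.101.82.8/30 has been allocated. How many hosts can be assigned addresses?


Host bits = 32 - 30 = 2
Total addresses = 2^2 = 4
Usable = total - 2 (network and broadcast)
Usable hosts: 2


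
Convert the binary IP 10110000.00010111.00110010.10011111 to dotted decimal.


10110000 = 176
00010111 = 23
00110010 = 50
10011111 = 159
IP: 176.23.50.159


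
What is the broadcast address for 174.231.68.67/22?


Network: 174.231.68.0/22
Host bits = 10
Set all host bits to 1:
Broadcast: 174.231.71.255


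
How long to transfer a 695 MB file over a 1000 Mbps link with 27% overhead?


Effective throughput = 1000 * (1 - 27/100) = 730 Mbps
File size in Mb = 695 * 8 = 5560 Mb
Time = 5560 / 730
Time = 7.6164 seconds


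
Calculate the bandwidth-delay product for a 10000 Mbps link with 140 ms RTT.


BDP = bandwidth * RTT
= 10000 Mbps * 140 ms
= 10000 * 1e6 * 140 / 1000 bits
= 1400000000 bits
= 175000000 bytes
= 170898.4375 KB
BDP = 1400000000 bits (175000000 bytes)


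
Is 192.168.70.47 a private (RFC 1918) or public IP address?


RFC 1918 private ranges:
  10.0.0.0/8 (10.0.0.0 - 10.255.255.255)
  172.16.0.0/12 (172.16.0.0 - 172.31.255.255)
  192.168.0.0/16 (192.168.0.0 - 192.168.255.255)
Private (in 192.168.0.0/16)


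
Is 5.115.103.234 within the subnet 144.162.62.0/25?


Subnet network: 144.162.62.0
Test IP AND mask: 5.115.103.128
No, 5.115.103.234 is not in 144.162.62.0/25


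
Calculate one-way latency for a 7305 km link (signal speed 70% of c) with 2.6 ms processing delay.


Speed = 0.7 * 3e5 km/s = 210000 km/s
Propagation delay = 7305 / 210000 = 0.0348 s = 34.7857 ms
Processing delay = 2.6 ms
Total one-way latency = 37.3857 ms


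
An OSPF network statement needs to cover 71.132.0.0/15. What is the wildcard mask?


Subnet mask: 255.254.0.0
Wildcard = 255.255.255.255 - subnet mask
255 - 255 = 0
255 - 254 = 1
255 - 0 = 255
255 - 0 = 255
Wildcard: 0.1.255.255


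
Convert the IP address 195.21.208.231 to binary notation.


195 = 11000011
21 = 00010101
208 = 11010000
231 = 11100111
Binary: 11000011.00010101.11010000.11100111


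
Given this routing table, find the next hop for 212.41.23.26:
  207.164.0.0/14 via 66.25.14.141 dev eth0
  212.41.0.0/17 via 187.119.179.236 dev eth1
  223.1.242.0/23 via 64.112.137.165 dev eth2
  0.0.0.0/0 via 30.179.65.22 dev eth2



Longest prefix match for 212.41.23.26:
  /14 207.164.0.0: no
  /17 212.41.0.0: MATCH
  /23 223.1.242.0: no
  /0 0.0.0.0: MATCH
Selected: next-hop 187.119.179.236 via eth1 (matched /17)
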